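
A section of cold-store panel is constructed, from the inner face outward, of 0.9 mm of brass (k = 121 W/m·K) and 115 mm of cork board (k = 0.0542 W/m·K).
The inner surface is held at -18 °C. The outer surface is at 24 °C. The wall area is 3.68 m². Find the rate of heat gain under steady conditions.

Using the resistance-network approach (series):
R_brass = L/(kA) = 0.0009/(121×3.68) = 2.021×10^-6 K/W
R_cork board = L/(kA) = 0.115/(0.0542×3.68) = 0.5766 K/W
R_total = 0.5766 K/W
Q = ΔT / R_total = 42 / 0.5766

Q ≈ 72.8 W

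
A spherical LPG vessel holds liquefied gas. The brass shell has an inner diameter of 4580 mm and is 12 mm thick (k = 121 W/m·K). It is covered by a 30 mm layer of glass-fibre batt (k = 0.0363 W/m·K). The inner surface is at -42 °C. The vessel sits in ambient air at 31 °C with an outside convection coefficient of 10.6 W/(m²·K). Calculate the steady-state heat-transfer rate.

Q ≈ 5350 W

For a spherical shell R = (1/r₁ − 1/r₂)/(4πk); film R = 1/(h·4πr²). In series:
R_brass shell = (1/2.29 − 1/2.302)/(4π×121) = 1.497×10^-6 K/W
R_glass-fibre batt = (1/2.302 − 1/2.332)/(4π×0.0363) = 0.01225 K/W
R_outer film = 1/(h·4πr_o²) = 1/(10.6×4π×2.332²) = 0.00138 K/W
R_total = 0.01363 K/W
Q = ΔT/R_total = 73/0.01363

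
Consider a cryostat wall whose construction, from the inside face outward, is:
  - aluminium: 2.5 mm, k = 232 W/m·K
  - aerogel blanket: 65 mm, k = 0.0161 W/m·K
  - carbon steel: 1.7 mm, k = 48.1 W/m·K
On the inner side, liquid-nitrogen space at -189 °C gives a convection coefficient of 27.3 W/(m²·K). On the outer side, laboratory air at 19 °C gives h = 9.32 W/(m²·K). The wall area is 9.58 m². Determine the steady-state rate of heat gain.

Using the resistance-network approach (series):
R_inner film = 1/(h_i·A) = 1/(27.3×9.58) = 0.003824 K/W
R_aluminium = L/(kA) = 0.0025/(232×9.58) = 1.125×10^-6 K/W
R_aerogel blanket = L/(kA) = 0.065/(0.0161×9.58) = 0.4214 K/W
R_carbon steel = L/(kA) = 0.0017/(48.1×9.58) = 3.689×10^-6 K/W
R_outer film = 1/(h_o·A) = 1/(9.32×9.58) = 0.0112 K/W
R_total = 0.4365 K/W
Q = ΔT / R_total = 208 / 0.4365

Q ≈ 477 W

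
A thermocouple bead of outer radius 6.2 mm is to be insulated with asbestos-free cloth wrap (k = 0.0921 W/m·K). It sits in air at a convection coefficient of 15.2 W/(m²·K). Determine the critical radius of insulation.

r_cr ≈ 12.1 mm

For a sphere r_cr = 2k/h = 2×0.0921/15.2
r_cr = 12.1 mm; since the bare radius (6.2 mm) is below r_cr, adding a thin layer of insulation will *increase* heat loss.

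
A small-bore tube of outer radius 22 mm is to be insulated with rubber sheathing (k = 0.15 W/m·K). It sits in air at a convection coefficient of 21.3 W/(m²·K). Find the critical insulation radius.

r_cr ≈ 7.04 mm

For a cylinder r_cr = k/h = 0.15/21.3
r_cr = 7.04 mm; since the bare radius (22 mm) is above r_cr, any added insulation will reduce heat loss.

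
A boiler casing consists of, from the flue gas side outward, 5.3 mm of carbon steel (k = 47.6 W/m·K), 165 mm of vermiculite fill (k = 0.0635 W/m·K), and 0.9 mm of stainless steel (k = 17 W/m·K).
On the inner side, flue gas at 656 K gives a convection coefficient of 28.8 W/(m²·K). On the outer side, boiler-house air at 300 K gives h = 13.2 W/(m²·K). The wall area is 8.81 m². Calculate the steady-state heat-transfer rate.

Using the resistance-network approach (series):
R_inner film = 1/(h_i·A) = 1/(28.8×8.81) = 0.003941 K/W
R_carbon steel = L/(kA) = 0.0053/(47.6×8.81) = 1.264×10^-5 K/W
R_vermiculite fill = L/(kA) = 0.165/(0.0635×8.81) = 0.2949 K/W
R_stainless steel = L/(kA) = 0.0009/(17×8.81) = 6.009×10^-6 K/W
R_outer film = 1/(h_o·A) = 1/(13.2×8.81) = 0.008599 K/W
R_total = 0.3075 K/W
Q = ΔT / R_total = 356 / 0.3075

Q ≈ 1160 W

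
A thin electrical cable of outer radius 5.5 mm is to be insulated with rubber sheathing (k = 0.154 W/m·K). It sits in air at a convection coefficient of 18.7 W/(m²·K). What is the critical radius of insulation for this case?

For a cylinder r_cr = k/h = 0.154/18.7
r_cr = 8.24 mm; since the bare radius (5.5 mm) is below r_cr, adding a thin layer of insulation will *increase* heat loss.

r_cr ≈ 8.24 mm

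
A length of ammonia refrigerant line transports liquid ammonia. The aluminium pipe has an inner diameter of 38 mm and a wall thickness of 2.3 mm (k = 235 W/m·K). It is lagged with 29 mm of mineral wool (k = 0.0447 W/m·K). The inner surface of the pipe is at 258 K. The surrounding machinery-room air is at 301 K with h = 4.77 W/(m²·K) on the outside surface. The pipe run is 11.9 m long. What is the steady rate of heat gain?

Radial resistances (cylindrical: R_cond = ln(r_o/r_i)/(2πkL), R_conv = 1/(h·2πrL)):
R_aluminium pipe wall = ln(21.3/19)/(2π×235×11.9) = 6.503×10^-6 K/W
R_mineral wool = ln(50.3/21.3)/(2π×0.0447×11.9) = 0.2571 K/W
R_outer film = 1/(h_o·2πr_oL) = 1/(4.77×2π×0.0503×11.9) = 0.05574 K/W
R_total = 0.3129 K/W
Q = ΔT/R_total = 43/0.3129

Q ≈ 137 W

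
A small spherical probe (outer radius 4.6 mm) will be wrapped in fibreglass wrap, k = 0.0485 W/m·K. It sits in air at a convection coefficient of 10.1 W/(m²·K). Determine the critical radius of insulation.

For a sphere r_cr = 2k/h = 2×0.0485/10.1
r_cr = 9.6 mm; since the bare radius (4.6 mm) is below r_cr, adding a thin layer of insulation will *increase* heat loss.

r_cr ≈ 9.6 mm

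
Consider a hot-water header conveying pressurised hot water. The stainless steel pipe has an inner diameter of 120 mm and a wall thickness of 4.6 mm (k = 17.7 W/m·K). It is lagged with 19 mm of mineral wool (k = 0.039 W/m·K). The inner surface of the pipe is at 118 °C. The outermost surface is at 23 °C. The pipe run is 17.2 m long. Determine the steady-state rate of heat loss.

Q ≈ 1550 W

For a radial system each layer contributes R = ln(r_out/r_in)/(2πkL); films add R = 1/(hA).
R_stainless steel pipe wall = ln(64.6/60)/(2π×17.7×17.2) = 3.862×10^-5 K/W
R_mineral wool = ln(83.6/64.6)/(2π×0.039×17.2) = 0.06117 K/W
R_total = 0.06121 K/W
Q = ΔT/R_total = 95/0.06121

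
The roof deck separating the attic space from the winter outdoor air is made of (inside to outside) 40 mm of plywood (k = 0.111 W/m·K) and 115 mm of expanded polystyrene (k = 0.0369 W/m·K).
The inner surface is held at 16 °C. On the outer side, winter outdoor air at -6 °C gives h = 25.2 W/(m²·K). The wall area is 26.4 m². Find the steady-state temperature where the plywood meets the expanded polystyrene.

T ≈ 13.7 °C

Thermal resistances in series:
R_plywood = L/(kA) = 0.04/(0.111×26.4) = 0.01365 K/W
R_expanded polystyrene = L/(kA) = 0.115/(0.0369×26.4) = 0.1181 K/W
R_outer film = 1/(h_o·A) = 1/(25.2×26.4) = 0.001503 K/W
R_total = 0.1332 K/W;  Q = ΔT/R_total = 22/0.1332 = 165.2 W
T_interface = T_inner − Q·ΣR(inner→interface) = 16 − 165×0.01365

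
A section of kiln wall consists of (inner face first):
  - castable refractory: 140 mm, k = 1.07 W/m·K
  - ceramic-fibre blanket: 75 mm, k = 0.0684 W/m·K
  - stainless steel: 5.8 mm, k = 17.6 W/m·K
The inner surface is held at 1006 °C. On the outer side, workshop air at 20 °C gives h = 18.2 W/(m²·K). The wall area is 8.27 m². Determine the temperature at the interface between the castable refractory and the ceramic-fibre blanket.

Using the resistance-network approach (series):
R_castable refractory = L/(kA) = 0.14/(1.07×8.27) = 0.01582 K/W
R_ceramic-fibre blanket = L/(kA) = 0.075/(0.0684×8.27) = 0.1326 K/W
R_stainless steel = L/(kA) = 0.0058/(17.6×8.27) = 3.985×10^-5 K/W
R_outer film = 1/(h_o·A) = 1/(18.2×8.27) = 0.006644 K/W
R_total = 0.1551 K/W;  Q = ΔT/R_total = 986/0.1551 = 6358 W
T_interface = T_inner − Q·ΣR(inner→interface) = 1006 − 6360×0.01582

T ≈ 905 °C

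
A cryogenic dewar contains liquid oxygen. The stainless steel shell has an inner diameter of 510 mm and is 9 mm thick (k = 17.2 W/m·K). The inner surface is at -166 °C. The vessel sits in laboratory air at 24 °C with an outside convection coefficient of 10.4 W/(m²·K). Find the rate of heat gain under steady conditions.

Each spherical layer contributes R = (1/r_i − 1/r_o)/(4πk):
R_stainless steel shell = (1/0.255 − 1/0.264)/(4π×17.2) = 6.185×10^-4 K/W
R_outer film = 1/(h·4πr_o²) = 1/(10.4×4π×0.264²) = 0.1098 K/W
R_total = 0.1104 K/W
Q = ΔT/R_total = 190/0.1104

Q ≈ 1720 W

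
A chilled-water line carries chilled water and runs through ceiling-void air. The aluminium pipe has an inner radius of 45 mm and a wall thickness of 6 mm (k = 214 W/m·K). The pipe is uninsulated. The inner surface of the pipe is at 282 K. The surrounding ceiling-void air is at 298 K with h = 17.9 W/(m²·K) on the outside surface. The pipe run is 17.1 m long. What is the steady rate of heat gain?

Cylindrical conduction, so R = ln(r₂/r₁)/(2πkL) per layer, in series:
R_aluminium pipe wall = ln(51/45)/(2π×214×17.1) = 5.444×10^-6 K/W
R_outer film = 1/(h_o·2πr_oL) = 1/(17.9×2π×0.051×17.1) = 0.0102 K/W
R_total = 0.0102 K/W
Q = ΔT/R_total = 16/0.0102

Q ≈ 1570 W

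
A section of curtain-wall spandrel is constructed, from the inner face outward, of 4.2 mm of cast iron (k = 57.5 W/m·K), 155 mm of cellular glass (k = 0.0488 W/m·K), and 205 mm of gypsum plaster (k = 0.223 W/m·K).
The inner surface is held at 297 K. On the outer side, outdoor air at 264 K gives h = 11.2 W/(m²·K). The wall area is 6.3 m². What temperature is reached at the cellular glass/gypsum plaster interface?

Thermal resistances in series:
R_cast iron = L/(kA) = 0.0042/(57.5×6.3) = 1.159×10^-5 K/W
R_cellular glass = L/(kA) = 0.155/(0.0488×6.3) = 0.5042 K/W
R_gypsum plaster = L/(kA) = 0.205/(0.223×6.3) = 0.1459 K/W
R_outer film = 1/(h_o·A) = 1/(11.2×6.3) = 0.01417 K/W
R_total = 0.6643 K/W;  Q = ΔT/R_total = 33/0.6643 = 49.68 W
T_interface = T_inner − Q·ΣR(inner→interface) = 297 − 49.7×0.5042

T ≈ 272 K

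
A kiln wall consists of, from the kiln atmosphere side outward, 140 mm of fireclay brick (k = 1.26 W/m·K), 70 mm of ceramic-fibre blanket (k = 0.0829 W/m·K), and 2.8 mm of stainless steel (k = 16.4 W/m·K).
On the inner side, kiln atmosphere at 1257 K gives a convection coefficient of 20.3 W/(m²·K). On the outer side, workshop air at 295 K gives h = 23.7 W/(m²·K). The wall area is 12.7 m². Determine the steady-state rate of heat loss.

Q ≈ 11700 W

Model the wall as resistances in series:
R_inner film = 1/(h_i·A) = 1/(20.3×12.7) = 0.003879 K/W
R_fireclay brick = L/(kA) = 0.14/(1.26×12.7) = 0.008749 K/W
R_ceramic-fibre blanket = L/(kA) = 0.07/(0.0829×12.7) = 0.06649 K/W
R_stainless steel = L/(kA) = 0.0028/(16.4×12.7) = 1.344×10^-5 K/W
R_outer film = 1/(h_o·A) = 1/(23.7×12.7) = 0.003322 K/W
R_total = 0.08245 K/W
Q = ΔT / R_total = 962 / 0.08245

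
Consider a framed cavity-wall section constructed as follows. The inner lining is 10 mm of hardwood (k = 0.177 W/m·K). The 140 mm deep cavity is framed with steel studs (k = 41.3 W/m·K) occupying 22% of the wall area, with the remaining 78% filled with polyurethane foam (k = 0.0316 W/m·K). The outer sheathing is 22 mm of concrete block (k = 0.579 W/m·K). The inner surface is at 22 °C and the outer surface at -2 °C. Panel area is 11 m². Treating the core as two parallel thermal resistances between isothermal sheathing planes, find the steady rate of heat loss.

Q ≈ 2400 W

Sheathing layers in series; stud and cavity paths in parallel between them.
R_inner = 0.01/(0.177×11) = 0.005136 K/W
R_stud  = 0.14/(41.3×0.22×11) = 0.001401 K/W
R_cav   = 0.14/(0.0316×0.78×11) = 0.5164 K/W
1/R_core = 1/R_stud + 1/R_cav → R_core = 0.001397 K/W
R_outer = 0.022/(0.579×11) = 0.003454 K/W
R_total = 0.009987 K/W
Q = ΔT/R_total = 24/0.009987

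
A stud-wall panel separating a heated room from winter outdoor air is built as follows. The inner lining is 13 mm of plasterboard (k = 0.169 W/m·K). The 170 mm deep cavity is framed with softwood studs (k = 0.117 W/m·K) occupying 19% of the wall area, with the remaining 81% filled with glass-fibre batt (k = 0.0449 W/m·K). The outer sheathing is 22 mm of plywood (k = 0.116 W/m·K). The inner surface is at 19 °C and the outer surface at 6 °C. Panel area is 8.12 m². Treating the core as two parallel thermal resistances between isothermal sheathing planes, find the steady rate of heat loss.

Sheathing layers in series; stud and cavity paths in parallel between them.
R_inner = 0.013/(0.169×8.12) = 0.009473 K/W
R_stud  = 0.17/(0.117×0.19×8.12) = 0.9418 K/W
R_cav   = 0.17/(0.0449×0.81×8.12) = 0.5757 K/W
1/R_core = 1/R_stud + 1/R_cav → R_core = 0.3573 K/W
R_outer = 0.022/(0.116×8.12) = 0.02336 K/W
R_total = 0.3901 K/W
Q = ΔT/R_total = 13/0.3901

Q ≈ 33.3 W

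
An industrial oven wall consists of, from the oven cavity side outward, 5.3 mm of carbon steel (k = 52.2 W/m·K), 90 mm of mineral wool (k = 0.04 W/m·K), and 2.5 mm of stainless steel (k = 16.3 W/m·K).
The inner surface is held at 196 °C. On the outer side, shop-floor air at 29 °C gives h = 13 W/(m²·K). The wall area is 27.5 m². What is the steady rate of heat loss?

Series thermal resistances:
R_carbon steel = L/(kA) = 0.0053/(52.2×27.5) = 3.692×10^-6 K/W
R_mineral wool = L/(kA) = 0.09/(0.04×27.5) = 0.08182 K/W
R_stainless steel = L/(kA) = 0.0025/(16.3×27.5) = 5.577×10^-6 K/W
R_outer film = 1/(h_o·A) = 1/(13×27.5) = 0.002797 K/W
R_total = 0.08462 K/W
Q = ΔT / R_total = 167 / 0.08462

Q ≈ 1970 W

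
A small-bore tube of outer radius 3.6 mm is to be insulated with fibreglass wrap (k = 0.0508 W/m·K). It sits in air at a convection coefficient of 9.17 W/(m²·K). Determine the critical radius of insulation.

r_cr ≈ 5.54 mm

For a cylinder r_cr = k/h = 0.0508/9.17
r_cr = 5.54 mm; since the bare radius (3.6 mm) is below r_cr, adding a thin layer of insulation will *increase* heat loss.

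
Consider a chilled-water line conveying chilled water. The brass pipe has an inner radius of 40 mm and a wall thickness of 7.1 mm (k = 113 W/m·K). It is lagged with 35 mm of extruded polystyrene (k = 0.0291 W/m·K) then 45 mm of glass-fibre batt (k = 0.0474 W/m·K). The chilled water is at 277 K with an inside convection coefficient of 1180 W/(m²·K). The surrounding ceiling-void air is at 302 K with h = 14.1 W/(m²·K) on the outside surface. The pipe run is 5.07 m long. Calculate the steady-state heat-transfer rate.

Q ≈ 27.6 W

Per-layer cylindrical resistances, series-summed:
R_inner film = 1/(h_i·2πr₁L) = 1/(1180×2π×0.04×5.07) = 6.651×10^-4 K/W
R_brass pipe wall = ln(47.1/40)/(2π×113×5.07) = 4.539×10^-5 K/W
R_extruded polystyrene = ln(82.1/47.1)/(2π×0.0291×5.07) = 0.5994 K/W
R_glass-fibre batt = ln(127.1/82.1)/(2π×0.0474×5.07) = 0.2894 K/W
R_outer film = 1/(h_o·2πr_oL) = 1/(14.1×2π×0.1271×5.07) = 0.01752 K/W
R_total = 0.9071 K/W
Q = ΔT/R_total = 25/0.9071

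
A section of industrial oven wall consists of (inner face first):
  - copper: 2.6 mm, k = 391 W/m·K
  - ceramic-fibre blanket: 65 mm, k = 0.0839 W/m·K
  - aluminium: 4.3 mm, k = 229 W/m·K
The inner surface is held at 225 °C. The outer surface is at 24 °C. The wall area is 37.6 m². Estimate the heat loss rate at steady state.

Q ≈ 9750 W

Treating each layer as a thermal resistance in series:
R_copper = L/(kA) = 0.0026/(391×37.6) = 1.769×10^-7 K/W
R_ceramic-fibre blanket = L/(kA) = 0.065/(0.0839×37.6) = 0.0206 K/W
R_aluminium = L/(kA) = 0.0043/(229×37.6) = 4.994×10^-7 K/W
R_total = 0.02061 K/W
Q = ΔT / R_total = 201 / 0.02061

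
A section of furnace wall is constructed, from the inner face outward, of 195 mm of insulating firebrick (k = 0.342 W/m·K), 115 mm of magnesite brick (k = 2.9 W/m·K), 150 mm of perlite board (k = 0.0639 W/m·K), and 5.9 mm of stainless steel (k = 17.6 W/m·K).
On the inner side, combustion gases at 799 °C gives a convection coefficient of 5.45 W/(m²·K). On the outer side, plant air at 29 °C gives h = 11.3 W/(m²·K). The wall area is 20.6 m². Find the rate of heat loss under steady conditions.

Q ≈ 4910 W

Using the resistance-network approach (series):
R_inner film = 1/(h_i·A) = 1/(5.45×20.6) = 0.008907 K/W
R_insulating firebrick = L/(kA) = 0.195/(0.342×20.6) = 0.02768 K/W
R_magnesite brick = L/(kA) = 0.115/(2.9×20.6) = 0.001925 K/W
R_perlite board = L/(kA) = 0.15/(0.0639×20.6) = 0.114 K/W
R_stainless steel = L/(kA) = 0.0059/(17.6×20.6) = 1.627×10^-5 K/W
R_outer film = 1/(h_o·A) = 1/(11.3×20.6) = 0.004296 K/W
R_total = 0.1568 K/W
Q = ΔT / R_total = 770 / 0.1568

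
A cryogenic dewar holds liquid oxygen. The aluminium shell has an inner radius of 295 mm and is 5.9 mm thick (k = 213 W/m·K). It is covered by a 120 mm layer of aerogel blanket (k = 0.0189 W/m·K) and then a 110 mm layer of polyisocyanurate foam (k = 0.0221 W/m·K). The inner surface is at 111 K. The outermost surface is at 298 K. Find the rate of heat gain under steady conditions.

Each spherical layer contributes R = (1/r_i − 1/r_o)/(4πk):
R_aluminium shell = (1/0.295 − 1/0.3009)/(4π×213) = 2.483×10^-5 K/W
R_aerogel blanket = (1/0.3009 − 1/0.4209)/(4π×0.0189) = 3.989 K/W
R_polyisocyanurate foam = (1/0.4209 − 1/0.5309)/(4π×0.0221) = 1.773 K/W
R_total = 5.762 K/W
Q = ΔT/R_total = 187/5.762

Q ≈ 32.5 W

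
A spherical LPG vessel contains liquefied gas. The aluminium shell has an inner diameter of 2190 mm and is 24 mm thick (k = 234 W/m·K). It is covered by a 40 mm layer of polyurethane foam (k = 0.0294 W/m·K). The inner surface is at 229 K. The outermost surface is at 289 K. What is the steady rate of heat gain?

Spherical conduction: R = (1/r_in − 1/r_out)/(4πk) per layer; series-sum.
R_aluminium shell = (1/1.095 − 1/1.119)/(4π×234) = 6.661×10^-6 K/W
R_polyurethane foam = (1/1.119 − 1/1.159)/(4π×0.0294) = 0.08348 K/W
R_total = 0.08349 K/W
Q = ΔT/R_total = 60/0.08349

Q ≈ 719 W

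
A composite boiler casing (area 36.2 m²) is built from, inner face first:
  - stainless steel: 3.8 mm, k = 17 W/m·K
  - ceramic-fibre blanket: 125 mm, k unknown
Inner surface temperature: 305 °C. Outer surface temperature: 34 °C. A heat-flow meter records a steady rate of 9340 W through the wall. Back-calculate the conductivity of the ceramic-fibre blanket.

Using the resistance-network approach (series):
R_stainless steel = L/(kA) = 0.0038/(17×36.2) = 6.175×10^-6 K/W
Sum of known resistances R_other = 6.175×10^-6 K/W
Total R = ΔT/Q = 271/9340 = 0.02901 K/W
R_ceramic-fibre blanket = R_total − R_other = 0.02901 K/W
k = L/(R·A) = 0.125/(0.02901×36.2)

k ≈ 0.119 W/(m·K)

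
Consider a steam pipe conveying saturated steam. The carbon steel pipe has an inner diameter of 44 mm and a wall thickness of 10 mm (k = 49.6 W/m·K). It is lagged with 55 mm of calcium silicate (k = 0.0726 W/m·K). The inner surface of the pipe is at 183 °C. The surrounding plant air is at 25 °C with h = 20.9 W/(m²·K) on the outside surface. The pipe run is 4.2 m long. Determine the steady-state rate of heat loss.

Treating each annulus and film as a series resistance:
R_carbon steel pipe wall = ln(32/22)/(2π×49.6×4.2) = 2.863×10^-4 K/W
R_calcium silicate = ln(87/32)/(2π×0.0726×4.2) = 0.522 K/W
R_outer film = 1/(h_o·2πr_oL) = 1/(20.9×2π×0.087×4.2) = 0.02084 K/W
R_total = 0.5432 K/W
Q = ΔT/R_total = 158/0.5432

Q ≈ 291 W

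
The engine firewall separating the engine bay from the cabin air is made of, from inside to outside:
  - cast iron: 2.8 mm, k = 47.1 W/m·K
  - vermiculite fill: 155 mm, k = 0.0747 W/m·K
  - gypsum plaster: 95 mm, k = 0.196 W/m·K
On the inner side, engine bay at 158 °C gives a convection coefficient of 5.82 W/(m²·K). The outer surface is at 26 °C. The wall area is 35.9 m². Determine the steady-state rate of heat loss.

Thermal resistances in series:
R_inner film = 1/(h_i·A) = 1/(5.82×35.9) = 0.004786 K/W
R_cast iron = L/(kA) = 0.0028/(47.1×35.9) = 1.656×10^-6 K/W
R_vermiculite fill = L/(kA) = 0.155/(0.0747×35.9) = 0.0578 K/W
R_gypsum plaster = L/(kA) = 0.095/(0.196×35.9) = 0.0135 K/W
R_total = 0.07609 K/W
Q = ΔT / R_total = 132 / 0.07609

Q ≈ 1730 W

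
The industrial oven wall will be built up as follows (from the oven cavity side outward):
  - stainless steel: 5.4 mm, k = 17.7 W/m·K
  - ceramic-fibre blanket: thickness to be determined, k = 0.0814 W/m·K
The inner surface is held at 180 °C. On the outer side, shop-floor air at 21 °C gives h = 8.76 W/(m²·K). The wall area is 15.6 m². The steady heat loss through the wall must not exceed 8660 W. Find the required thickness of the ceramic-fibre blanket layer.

Series thermal resistances:
R_stainless steel = L/(kA) = 0.0054/(17.7×15.6) = 1.956×10^-5 K/W
R_outer film = 1/(h_o·A) = 1/(8.76×15.6) = 0.007318 K/W
Sum of the known resistances R_other = 0.007337 K/W
Required total resistance R_tot = ΔT/Q_allow = 159/8660 = 0.01836 K/W
R_ceramic-fibre blanket = R_tot − R_other = 0.01102 K/W
L = R·k·A = 0.01102×0.0814×15.6

L ≈ 14 mm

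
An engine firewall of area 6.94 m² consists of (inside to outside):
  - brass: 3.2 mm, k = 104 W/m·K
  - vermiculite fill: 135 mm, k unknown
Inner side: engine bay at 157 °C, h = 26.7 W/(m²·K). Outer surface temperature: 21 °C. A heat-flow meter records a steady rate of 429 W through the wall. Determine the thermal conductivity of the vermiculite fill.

Treating each layer as a thermal resistance in series:
R_inner film = 1/(h_i·A) = 1/(26.7×6.94) = 0.005397 K/W
R_brass = L/(kA) = 0.0032/(104×6.94) = 4.434×10^-6 K/W
Sum of known resistances R_other = 0.005401 K/W
Total R = ΔT/Q = 136/429 = 0.317 K/W
R_vermiculite fill = R_total − R_other = 0.3116 K/W
k = L/(R·A) = 0.135/(0.3116×6.94)

k ≈ 0.0624 W/(m·K)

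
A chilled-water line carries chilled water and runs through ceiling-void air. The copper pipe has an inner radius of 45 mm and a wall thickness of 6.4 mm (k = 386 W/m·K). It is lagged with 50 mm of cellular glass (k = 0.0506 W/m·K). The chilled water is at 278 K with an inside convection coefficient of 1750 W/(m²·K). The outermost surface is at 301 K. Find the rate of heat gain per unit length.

For a radial system each layer contributes R = ln(r_out/r_in)/(2πkL); films add R = 1/(hA).
R_inner film = 1/(h_i·2πr₁L) = 1/(1750×2π×0.045×1) = 0.002021 K/W
R_copper pipe wall = ln(51.4/45)/(2π×386×1) = 5.483×10^-5 K/W
R_cellular glass = ln(101.4/51.4)/(2π×0.0506×1) = 2.137 K/W
R_total = 2.139 K/W
Q = ΔT/R_total = 23/2.139

q′ ≈ 10.8 W/m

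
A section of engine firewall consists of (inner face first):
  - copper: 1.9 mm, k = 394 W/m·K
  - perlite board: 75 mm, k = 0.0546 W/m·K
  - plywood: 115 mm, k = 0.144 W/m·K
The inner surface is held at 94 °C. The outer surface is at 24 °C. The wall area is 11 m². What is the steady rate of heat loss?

Q ≈ 354 W

Using the resistance-network approach (series):
R_copper = L/(kA) = 0.0019/(394×11) = 4.384×10^-7 K/W
R_perlite board = L/(kA) = 0.075/(0.0546×11) = 0.1249 K/W
R_plywood = L/(kA) = 0.115/(0.144×11) = 0.0726 K/W
R_total = 0.1975 K/W
Q = ΔT / R_total = 70 / 0.1975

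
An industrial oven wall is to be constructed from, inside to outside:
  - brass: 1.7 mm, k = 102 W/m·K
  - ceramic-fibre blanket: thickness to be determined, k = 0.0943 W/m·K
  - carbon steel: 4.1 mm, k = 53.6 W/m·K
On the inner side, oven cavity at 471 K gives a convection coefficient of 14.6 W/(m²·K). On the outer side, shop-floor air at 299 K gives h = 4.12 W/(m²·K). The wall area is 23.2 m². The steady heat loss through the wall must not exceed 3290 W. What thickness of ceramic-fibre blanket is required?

L ≈ 85 mm

Thermal resistances in series:
R_inner film = 1/(h_i·A) = 1/(14.6×23.2) = 0.002952 K/W
R_brass = L/(kA) = 0.0017/(102×23.2) = 7.184×10^-7 K/W
R_carbon steel = L/(kA) = 0.0041/(53.6×23.2) = 3.297×10^-6 K/W
R_outer film = 1/(h_o·A) = 1/(4.12×23.2) = 0.01046 K/W
Sum of the known resistances R_other = 0.01342 K/W
Required total resistance R_tot = ΔT/Q_allow = 172/3290 = 0.05228 K/W
R_ceramic-fibre blanket = R_tot − R_other = 0.03886 K/W
L = R·k·A = 0.03886×0.0943×23.2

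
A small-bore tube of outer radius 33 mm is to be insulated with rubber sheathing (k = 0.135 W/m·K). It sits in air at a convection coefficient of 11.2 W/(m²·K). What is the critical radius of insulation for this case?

For a cylinder r_cr = k/h = 0.135/11.2
r_cr = 12.1 mm; since the bare radius (33 mm) is above r_cr, any added insulation will reduce heat loss.

r_cr ≈ 12.1 mm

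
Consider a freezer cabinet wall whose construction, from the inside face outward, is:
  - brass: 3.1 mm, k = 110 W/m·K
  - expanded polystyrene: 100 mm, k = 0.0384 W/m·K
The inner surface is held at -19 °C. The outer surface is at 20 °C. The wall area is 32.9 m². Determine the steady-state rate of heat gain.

Series thermal resistances:
R_brass = L/(kA) = 0.0031/(110×32.9) = 8.566×10^-7 K/W
R_expanded polystyrene = L/(kA) = 0.1/(0.0384×32.9) = 0.07915 K/W
R_total = 0.07915 K/W
Q = ΔT / R_total = 39 / 0.07915

Q ≈ 493 W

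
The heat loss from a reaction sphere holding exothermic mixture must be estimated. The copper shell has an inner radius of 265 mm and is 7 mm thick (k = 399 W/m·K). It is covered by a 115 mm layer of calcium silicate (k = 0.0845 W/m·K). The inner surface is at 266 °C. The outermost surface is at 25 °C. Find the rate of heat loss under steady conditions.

Q ≈ 234 W

For a spherical shell R = (1/r₁ − 1/r₂)/(4πk); film R = 1/(h·4πr²). In series:
R_copper shell = (1/0.265 − 1/0.272)/(4π×399) = 1.937×10^-5 K/W
R_calcium silicate = (1/0.272 − 1/0.387)/(4π×0.0845) = 1.029 K/W
R_total = 1.029 K/W
Q = ΔT/R_total = 241/1.029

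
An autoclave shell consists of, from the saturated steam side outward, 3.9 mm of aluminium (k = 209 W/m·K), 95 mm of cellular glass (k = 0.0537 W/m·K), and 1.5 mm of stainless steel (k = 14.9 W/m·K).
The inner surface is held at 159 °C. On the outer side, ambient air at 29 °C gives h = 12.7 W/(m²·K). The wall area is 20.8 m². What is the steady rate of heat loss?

Model the wall as resistances in series:
R_aluminium = L/(kA) = 0.0039/(209×20.8) = 8.971×10^-7 K/W
R_cellular glass = L/(kA) = 0.095/(0.0537×20.8) = 0.08505 K/W
R_stainless steel = L/(kA) = 0.0015/(14.9×20.8) = 4.84×10^-6 K/W
R_outer film = 1/(h_o·A) = 1/(12.7×20.8) = 0.003786 K/W
R_total = 0.08884 K/W
Q = ΔT / R_total = 130 / 0.08884

Q ≈ 1460 W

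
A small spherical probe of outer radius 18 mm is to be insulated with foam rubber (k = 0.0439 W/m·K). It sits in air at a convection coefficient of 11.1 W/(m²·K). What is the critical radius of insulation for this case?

r_cr ≈ 7.91 mm

For a sphere r_cr = 2k/h = 2×0.0439/11.1
r_cr = 7.91 mm; since the bare radius (18 mm) is above r_cr, any added insulation will reduce heat loss.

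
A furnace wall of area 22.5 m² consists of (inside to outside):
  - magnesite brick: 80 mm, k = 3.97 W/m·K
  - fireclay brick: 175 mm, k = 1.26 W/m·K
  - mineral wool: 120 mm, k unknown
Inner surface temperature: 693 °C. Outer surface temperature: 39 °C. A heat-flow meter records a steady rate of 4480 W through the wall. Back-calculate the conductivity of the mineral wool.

k ≈ 0.0384 W/(m·K)

Series thermal resistances:
R_magnesite brick = L/(kA) = 0.08/(3.97×22.5) = 8.956×10^-4 K/W
R_fireclay brick = L/(kA) = 0.175/(1.26×22.5) = 0.006173 K/W
Sum of known resistances R_other = 0.007068 K/W
Total R = ΔT/Q = 654/4480 = 0.146 K/W
R_mineral wool = R_total − R_other = 0.1389 K/W
k = L/(R·A) = 0.12/(0.1389×22.5)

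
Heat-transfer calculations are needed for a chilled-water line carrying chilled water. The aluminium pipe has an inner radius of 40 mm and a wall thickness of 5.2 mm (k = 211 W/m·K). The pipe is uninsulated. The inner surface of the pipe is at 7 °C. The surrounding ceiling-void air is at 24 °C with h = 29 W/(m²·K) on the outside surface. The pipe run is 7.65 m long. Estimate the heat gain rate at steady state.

Q ≈ 1070 W

Treating each annulus and film as a series resistance:
R_aluminium pipe wall = ln(45.2/40)/(2π×211×7.65) = 1.205×10^-5 K/W
R_outer film = 1/(h_o·2πr_oL) = 1/(29×2π×0.0452×7.65) = 0.01587 K/W
R_total = 0.01588 K/W
Q = ΔT/R_total = 17/0.01588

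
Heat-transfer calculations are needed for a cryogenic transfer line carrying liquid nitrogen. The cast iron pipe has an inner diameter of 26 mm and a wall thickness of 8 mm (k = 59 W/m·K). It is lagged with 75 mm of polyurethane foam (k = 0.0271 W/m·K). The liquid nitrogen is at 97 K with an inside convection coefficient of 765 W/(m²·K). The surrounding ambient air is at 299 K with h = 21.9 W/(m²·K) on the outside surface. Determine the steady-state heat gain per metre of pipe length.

For a radial system each layer contributes R = ln(r_out/r_in)/(2πkL); films add R = 1/(hA).
R_inner film = 1/(h_i·2πr₁L) = 1/(765×2π×0.013×1) = 0.016 K/W
R_cast iron pipe wall = ln(21/13)/(2π×59×1) = 0.001294 K/W
R_polyurethane foam = ln(96/21)/(2π×0.0271×1) = 8.926 K/W
R_outer film = 1/(h_o·2πr_oL) = 1/(21.9×2π×0.096×1) = 0.0757 K/W
R_total = 9.019 K/W
Q = ΔT/R_total = 202/9.019

q′ ≈ 22.4 W/m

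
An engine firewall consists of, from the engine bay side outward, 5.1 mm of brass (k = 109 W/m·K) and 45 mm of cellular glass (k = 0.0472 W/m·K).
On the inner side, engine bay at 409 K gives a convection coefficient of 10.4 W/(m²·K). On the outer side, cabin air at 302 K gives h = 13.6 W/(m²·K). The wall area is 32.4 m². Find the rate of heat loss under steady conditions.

Treating each layer as a thermal resistance in series:
R_inner film = 1/(h_i·A) = 1/(10.4×32.4) = 0.002968 K/W
R_brass = L/(kA) = 0.0051/(109×32.4) = 1.444×10^-6 K/W
R_cellular glass = L/(kA) = 0.045/(0.0472×32.4) = 0.02943 K/W
R_outer film = 1/(h_o·A) = 1/(13.6×32.4) = 0.002269 K/W
R_total = 0.03466 K/W
Q = ΔT / R_total = 107 / 0.03466

Q ≈ 3090 W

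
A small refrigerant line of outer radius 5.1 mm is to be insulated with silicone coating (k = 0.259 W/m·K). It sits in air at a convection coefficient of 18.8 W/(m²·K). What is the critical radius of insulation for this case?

r_cr ≈ 13.8 mm

For a cylinder r_cr = k/h = 0.259/18.8
r_cr = 13.8 mm; since the bare radius (5.1 mm) is below r_cr, adding a thin layer of insulation will *increase* heat loss.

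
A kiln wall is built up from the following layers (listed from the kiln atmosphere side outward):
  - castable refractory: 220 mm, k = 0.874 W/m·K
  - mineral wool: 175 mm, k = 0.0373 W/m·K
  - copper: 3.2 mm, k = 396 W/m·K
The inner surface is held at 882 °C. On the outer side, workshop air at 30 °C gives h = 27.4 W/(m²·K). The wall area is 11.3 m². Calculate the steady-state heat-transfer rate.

Q ≈ 1930 W

Treating each layer as a thermal resistance in series:
R_castable refractory = L/(kA) = 0.22/(0.874×11.3) = 0.02228 K/W
R_mineral wool = L/(kA) = 0.175/(0.0373×11.3) = 0.4152 K/W
R_copper = L/(kA) = 0.0032/(396×11.3) = 7.151×10^-7 K/W
R_outer film = 1/(h_o·A) = 1/(27.4×11.3) = 0.00323 K/W
R_total = 0.4407 K/W
Q = ΔT / R_total = 852 / 0.4407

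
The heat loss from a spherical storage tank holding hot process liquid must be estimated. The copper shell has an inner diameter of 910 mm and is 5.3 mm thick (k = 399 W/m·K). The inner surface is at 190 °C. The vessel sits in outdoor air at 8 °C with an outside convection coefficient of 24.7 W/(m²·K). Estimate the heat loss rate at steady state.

Q ≈ 12000 W

Spherical conduction: R = (1/r_in − 1/r_out)/(4πk) per layer; series-sum.
R_copper shell = (1/0.455 − 1/0.4603)/(4π×399) = 5.047×10^-6 K/W
R_outer film = 1/(h·4πr_o²) = 1/(24.7×4π×0.4603²) = 0.01521 K/W
R_total = 0.01521 K/W
Q = ΔT/R_total = 182/0.01521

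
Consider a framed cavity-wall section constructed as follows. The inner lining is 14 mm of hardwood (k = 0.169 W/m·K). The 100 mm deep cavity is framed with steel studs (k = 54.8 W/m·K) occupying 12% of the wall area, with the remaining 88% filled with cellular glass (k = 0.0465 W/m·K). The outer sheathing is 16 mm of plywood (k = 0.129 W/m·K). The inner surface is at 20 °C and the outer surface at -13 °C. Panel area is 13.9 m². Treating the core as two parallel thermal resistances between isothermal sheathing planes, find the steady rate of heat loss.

Sheathing layers in series; stud and cavity paths in parallel between them.
R_inner = 0.014/(0.169×13.9) = 0.00596 K/W
R_stud  = 0.1/(54.8×0.12×13.9) = 0.001094 K/W
R_cav   = 0.1/(0.0465×0.88×13.9) = 0.1758 K/W
1/R_core = 1/R_stud + 1/R_cav → R_core = 0.001087 K/W
R_outer = 0.016/(0.129×13.9) = 0.008923 K/W
R_total = 0.01597 K/W
Q = ΔT/R_total = 33/0.01597

Q ≈ 2070 W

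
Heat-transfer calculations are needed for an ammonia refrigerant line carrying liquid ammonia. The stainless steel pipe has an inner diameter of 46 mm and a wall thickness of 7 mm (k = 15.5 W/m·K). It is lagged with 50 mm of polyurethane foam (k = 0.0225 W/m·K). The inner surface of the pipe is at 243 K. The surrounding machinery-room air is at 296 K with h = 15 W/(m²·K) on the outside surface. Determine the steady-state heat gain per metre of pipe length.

q′ ≈ 7.49 W/m

Cylindrical conduction, so R = ln(r₂/r₁)/(2πkL) per layer, in series:
R_stainless steel pipe wall = ln(30/23)/(2π×15.5×1) = 0.002728 K/W
R_polyurethane foam = ln(80/30)/(2π×0.0225×1) = 6.938 K/W
R_outer film = 1/(h_o·2πr_oL) = 1/(15×2π×0.08×1) = 0.1326 K/W
R_total = 7.073 K/W
Q = ΔT/R_total = 53/7.073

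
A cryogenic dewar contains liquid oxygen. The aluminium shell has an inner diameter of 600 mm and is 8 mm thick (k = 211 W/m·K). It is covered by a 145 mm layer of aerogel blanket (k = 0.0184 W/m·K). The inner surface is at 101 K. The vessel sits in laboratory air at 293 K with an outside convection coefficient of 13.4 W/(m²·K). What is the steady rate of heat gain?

Spherical conduction: R = (1/r_in − 1/r_out)/(4πk) per layer; series-sum.
R_aluminium shell = (1/0.3 − 1/0.308)/(4π×211) = 3.265×10^-5 K/W
R_aerogel blanket = (1/0.308 − 1/0.453)/(4π×0.0184) = 4.495 K/W
R_outer film = 1/(h·4πr_o²) = 1/(13.4×4π×0.453²) = 0.02894 K/W
R_total = 4.524 K/W
Q = ΔT/R_total = 192/4.524

Q ≈ 42.4 W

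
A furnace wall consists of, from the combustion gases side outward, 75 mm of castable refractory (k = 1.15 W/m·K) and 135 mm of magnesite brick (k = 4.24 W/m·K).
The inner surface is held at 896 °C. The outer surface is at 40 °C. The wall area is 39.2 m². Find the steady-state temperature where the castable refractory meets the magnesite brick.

T ≈ 321 °C

Series thermal resistances:
R_castable refractory = L/(kA) = 0.075/(1.15×39.2) = 0.001664 K/W
R_magnesite brick = L/(kA) = 0.135/(4.24×39.2) = 8.122×10^-4 K/W
R_total = 0.002476 K/W;  Q = ΔT/R_total = 856/0.002476 = 345700 W
T_interface = T_inner − Q·ΣR(inner→interface) = 896 − 346000×0.001664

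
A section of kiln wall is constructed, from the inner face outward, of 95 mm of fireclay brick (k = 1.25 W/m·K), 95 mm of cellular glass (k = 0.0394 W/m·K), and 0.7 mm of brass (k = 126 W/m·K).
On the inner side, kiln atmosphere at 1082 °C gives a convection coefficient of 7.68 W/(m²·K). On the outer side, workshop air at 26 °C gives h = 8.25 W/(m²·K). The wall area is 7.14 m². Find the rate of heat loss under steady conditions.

Q ≈ 2750 W

Using the resistance-network approach (series):
R_inner film = 1/(h_i·A) = 1/(7.68×7.14) = 0.01824 K/W
R_fireclay brick = L/(kA) = 0.095/(1.25×7.14) = 0.01064 K/W
R_cellular glass = L/(kA) = 0.095/(0.0394×7.14) = 0.3377 K/W
R_brass = L/(kA) = 0.0007/(126×7.14) = 7.781×10^-7 K/W
R_outer film = 1/(h_o·A) = 1/(8.25×7.14) = 0.01698 K/W
R_total = 0.3836 K/W
Q = ΔT / R_total = 1056 / 0.3836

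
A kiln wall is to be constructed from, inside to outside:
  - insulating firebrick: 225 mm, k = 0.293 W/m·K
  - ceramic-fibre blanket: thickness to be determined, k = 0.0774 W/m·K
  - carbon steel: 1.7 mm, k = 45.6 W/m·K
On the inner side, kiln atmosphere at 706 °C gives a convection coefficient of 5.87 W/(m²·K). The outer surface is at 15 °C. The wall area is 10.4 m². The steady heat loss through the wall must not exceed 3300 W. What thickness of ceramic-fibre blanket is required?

L ≈ 95.9 mm

Series thermal resistances:
R_inner film = 1/(h_i·A) = 1/(5.87×10.4) = 0.01638 K/W
R_insulating firebrick = L/(kA) = 0.225/(0.293×10.4) = 0.07384 K/W
R_carbon steel = L/(kA) = 0.0017/(45.6×10.4) = 3.585×10^-6 K/W
Sum of the known resistances R_other = 0.09022 K/W
Required total resistance R_tot = ΔT/Q_allow = 691/3300 = 0.2094 K/W
R_ceramic-fibre blanket = R_tot − R_other = 0.1192 K/W
L = R·k·A = 0.1192×0.0774×10.4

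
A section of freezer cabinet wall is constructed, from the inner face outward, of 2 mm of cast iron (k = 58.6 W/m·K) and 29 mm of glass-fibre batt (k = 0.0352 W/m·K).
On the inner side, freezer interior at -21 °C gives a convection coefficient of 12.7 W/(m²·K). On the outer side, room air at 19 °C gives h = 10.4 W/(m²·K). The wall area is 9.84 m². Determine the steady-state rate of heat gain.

Q ≈ 394 W

Using the resistance-network approach (series):
R_inner film = 1/(h_i·A) = 1/(12.7×9.84) = 0.008002 K/W
R_cast iron = L/(kA) = 0.002/(58.6×9.84) = 3.468×10^-6 K/W
R_glass-fibre batt = L/(kA) = 0.029/(0.0352×9.84) = 0.08373 K/W
R_outer film = 1/(h_o·A) = 1/(10.4×9.84) = 0.009772 K/W
R_total = 0.1015 K/W
Q = ΔT / R_total = 40 / 0.1015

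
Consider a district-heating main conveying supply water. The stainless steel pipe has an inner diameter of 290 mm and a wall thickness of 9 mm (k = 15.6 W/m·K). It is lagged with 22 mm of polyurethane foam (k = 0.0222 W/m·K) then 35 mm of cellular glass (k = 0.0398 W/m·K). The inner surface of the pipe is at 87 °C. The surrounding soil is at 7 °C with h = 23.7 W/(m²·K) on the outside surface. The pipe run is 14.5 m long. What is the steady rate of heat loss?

Q ≈ 676 W

Radial resistances (cylindrical: R_cond = ln(r_o/r_i)/(2πkL), R_conv = 1/(h·2πrL)):
R_stainless steel pipe wall = ln(154/145)/(2π×15.6×14.5) = 4.237×10^-5 K/W
R_polyurethane foam = ln(176/154)/(2π×0.0222×14.5) = 0.06602 K/W
R_cellular glass = ln(211/176)/(2π×0.0398×14.5) = 0.05002 K/W
R_outer film = 1/(h_o·2πr_oL) = 1/(23.7×2π×0.211×14.5) = 0.002195 K/W
R_total = 0.1183 K/W
Q = ΔT/R_total = 80/0.1183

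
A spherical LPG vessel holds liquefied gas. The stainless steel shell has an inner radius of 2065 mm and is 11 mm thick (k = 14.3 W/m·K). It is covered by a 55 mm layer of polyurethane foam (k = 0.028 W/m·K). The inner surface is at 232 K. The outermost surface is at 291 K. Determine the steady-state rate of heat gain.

Q ≈ 1670 W

Spherical conduction: R = (1/r_in − 1/r_out)/(4πk) per layer; series-sum.
R_stainless steel shell = (1/2.065 − 1/2.076)/(4π×14.3) = 1.428×10^-5 K/W
R_polyurethane foam = (1/2.076 − 1/2.131)/(4π×0.028) = 0.03533 K/W
R_total = 0.03535 K/W
Q = ΔT/R_total = 59/0.03535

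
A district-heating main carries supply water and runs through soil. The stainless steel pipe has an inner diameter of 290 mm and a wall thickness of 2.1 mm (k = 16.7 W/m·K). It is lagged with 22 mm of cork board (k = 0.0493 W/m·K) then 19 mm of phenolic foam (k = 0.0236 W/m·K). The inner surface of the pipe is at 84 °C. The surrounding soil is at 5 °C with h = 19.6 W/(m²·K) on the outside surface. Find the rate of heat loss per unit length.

q′ ≈ 65.2 W/m

Per-layer cylindrical resistances, series-summed:
R_stainless steel pipe wall = ln(147.1/145)/(2π×16.7×1) = 1.37×10^-4 K/W
R_cork board = ln(169.1/147.1)/(2π×0.0493×1) = 0.45 K/W
R_phenolic foam = ln(188.1/169.1)/(2π×0.0236×1) = 0.7181 K/W
R_outer film = 1/(h_o·2πr_oL) = 1/(19.6×2π×0.1881×1) = 0.04317 K/W
R_total = 1.211 K/W
Q = ΔT/R_total = 79/1.211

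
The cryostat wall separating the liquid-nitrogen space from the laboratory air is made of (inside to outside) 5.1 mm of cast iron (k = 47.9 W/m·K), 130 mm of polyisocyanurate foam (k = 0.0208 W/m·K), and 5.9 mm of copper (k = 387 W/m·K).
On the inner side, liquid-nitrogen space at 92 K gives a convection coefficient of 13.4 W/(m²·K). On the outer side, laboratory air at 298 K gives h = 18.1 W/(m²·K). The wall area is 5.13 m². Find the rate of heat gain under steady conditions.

Q ≈ 166 W

Model the wall as resistances in series:
R_inner film = 1/(h_i·A) = 1/(13.4×5.13) = 0.01455 K/W
R_cast iron = L/(kA) = 0.0051/(47.9×5.13) = 2.075×10^-5 K/W
R_polyisocyanurate foam = L/(kA) = 0.13/(0.0208×5.13) = 1.218 K/W
R_copper = L/(kA) = 0.0059/(387×5.13) = 2.972×10^-6 K/W
R_outer film = 1/(h_o·A) = 1/(18.1×5.13) = 0.01077 K/W
R_total = 1.244 K/W
Q = ΔT / R_total = 206 / 1.244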